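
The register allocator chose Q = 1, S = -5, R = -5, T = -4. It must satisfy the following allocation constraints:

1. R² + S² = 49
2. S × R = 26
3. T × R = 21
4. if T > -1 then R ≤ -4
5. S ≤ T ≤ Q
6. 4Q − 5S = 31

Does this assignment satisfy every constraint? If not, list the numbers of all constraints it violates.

Constraints 1, 2, 3, 6 are violated.

1. R² + S² = (-5)² + (-5)² = 25 + 25 = 50, not 49  no
2. S × R = -5 × (-5) = 25, not 26  no
3. T × R = -4 × (-5) = 20, not 21  no
4. T = -4, not > -1; antecedent false, conditional vacuously true  yes
5. values -5 ≤ -4 ≤ 1  yes
6. 4Q − 5S = 4(1) − 5(-5) = 29, not 31  no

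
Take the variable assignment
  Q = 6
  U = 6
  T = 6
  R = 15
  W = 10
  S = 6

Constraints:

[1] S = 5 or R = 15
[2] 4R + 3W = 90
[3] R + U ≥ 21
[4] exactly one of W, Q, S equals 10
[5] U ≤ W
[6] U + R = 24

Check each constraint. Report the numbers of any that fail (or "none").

[1] S = 6 ≠ 5, but R = 15 = 15 (second disjunct)  OK
[2] 4R + 3W = 4(15) + 3(10) = 90  OK
[3] R + U = 15 + 6 = 21; 21 ≥ 21  OK
[4] W=10, Q=6, S=6; 1 of them equals 10  OK
[5] U = 6, W = 10; 6 ≤ 10  OK
[6] U + R = 6 + 15 = 21, not 24  FAIL

Constraint 6 does not hold.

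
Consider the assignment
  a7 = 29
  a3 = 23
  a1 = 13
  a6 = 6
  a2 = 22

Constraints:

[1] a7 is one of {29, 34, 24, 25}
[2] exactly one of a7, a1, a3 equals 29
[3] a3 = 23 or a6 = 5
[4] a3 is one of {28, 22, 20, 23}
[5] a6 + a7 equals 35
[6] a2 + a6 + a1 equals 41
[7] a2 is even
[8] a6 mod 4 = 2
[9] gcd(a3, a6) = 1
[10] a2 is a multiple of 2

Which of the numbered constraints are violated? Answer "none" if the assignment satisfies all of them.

Yes — all constraints hold.

[1] a7 = 29 is in {29, 34, 24, 25} — satisfied.
[2] a7=29, a1=13, a3=23; 1 of them equals 29 — satisfied.
[3] a3 = 23 = 23 (first disjunct) — satisfied.
[4] a3 = 23 is in {28, 22, 20, 23} — satisfied.
[5] a6 + a7 = 6 + 29 = 35 — satisfied.
[6] a2 + a6 + a1 = 22 + 6 + 13 = 41 — satisfied.
[7] a2 = 22 is even — satisfied.
[8] 6 mod 4 = 2 — satisfied.
[9] gcd(23, 6) = 1 — satisfied.
[10] 22 / 2 = 11, so 2 divides 22 — satisfied.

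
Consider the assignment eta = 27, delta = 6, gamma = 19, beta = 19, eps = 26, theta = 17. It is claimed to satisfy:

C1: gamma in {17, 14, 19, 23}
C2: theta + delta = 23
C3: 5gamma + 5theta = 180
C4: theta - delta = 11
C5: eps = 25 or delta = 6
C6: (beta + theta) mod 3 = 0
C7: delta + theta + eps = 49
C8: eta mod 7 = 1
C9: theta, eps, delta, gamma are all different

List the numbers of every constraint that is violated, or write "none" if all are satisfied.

C1: gamma = 19 is in {17, 14, 19, 23} — holds.
C2: theta + delta = 17 + 6 = 23 — holds.
C3: 5gamma + 5theta = 5(19) + 5(17) = 180 — holds.
C4: theta - delta = 17 - 6 = 11 — holds.
C5: eps = 26 ≠ 25, but delta = 6 = 6 (second disjunct) — holds.
C6: beta + theta = 36; 36 mod 3 = 0 — holds.
C7: delta + theta + eps = 6 + 17 + 26 = 49 — holds.
C8: 27 mod 7 = 6, not 1 — fails.
C9: values 17, 26, 6, 19 are pairwise distinct — holds.

No — constraint 8 is not satisfied.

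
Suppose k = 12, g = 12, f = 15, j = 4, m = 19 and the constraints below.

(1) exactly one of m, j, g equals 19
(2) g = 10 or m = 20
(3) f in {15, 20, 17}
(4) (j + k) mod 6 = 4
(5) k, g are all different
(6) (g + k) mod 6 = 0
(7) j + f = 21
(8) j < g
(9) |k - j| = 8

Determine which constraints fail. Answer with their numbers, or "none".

(1) m=19, j=4, g=12; 1 of them equals 19  true
(2) g = 12 ≠ 10 and m = 19 ≠ 20; both disjuncts false  false
(3) f = 15 is in {15, 20, 17}  true
(4) j + k = 16; 16 mod 6 = 4  true
(5) k = g = 12, not all different  false
(6) g + k = 24; 24 mod 6 = 0  true
(7) j + f = 4 + 15 = 19, not 21  false
(8) j = 4, g = 12; 4 < 12  true
(9) |12 - 4| = 8  true

Violated: 2, 5, and 7.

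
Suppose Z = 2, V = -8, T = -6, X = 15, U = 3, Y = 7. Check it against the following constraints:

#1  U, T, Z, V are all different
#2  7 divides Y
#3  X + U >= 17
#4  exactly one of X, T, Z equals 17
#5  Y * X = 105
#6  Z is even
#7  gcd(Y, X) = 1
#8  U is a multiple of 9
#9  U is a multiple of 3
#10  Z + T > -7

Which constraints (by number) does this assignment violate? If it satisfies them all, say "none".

No — constraints 4 and 8 are not satisfied.

#1 values 3, -6, 2, -8 are pairwise distinct  ✓
#2 7 / 7 = 1, so 7 divides 7  ✓
#3 X + U = 15 + 3 = 18; 18 ≥ 17  ✓
#4 X=15, T=-6, Z=2; 0 of them equal 17, not exactly one  ✗
#5 Y * X = 7 * 15 = 105  ✓
#6 Z = 2 is even  ✓
#7 gcd(7, 15) = 1  ✓
#8 3 = 9*0 + 3, so 9 does not divide 3  ✗
#9 3 / 3 = 1, so 3 divides 3  ✓
#10 Z + T = 2 + (-6) = -4; -4 > -7  ✓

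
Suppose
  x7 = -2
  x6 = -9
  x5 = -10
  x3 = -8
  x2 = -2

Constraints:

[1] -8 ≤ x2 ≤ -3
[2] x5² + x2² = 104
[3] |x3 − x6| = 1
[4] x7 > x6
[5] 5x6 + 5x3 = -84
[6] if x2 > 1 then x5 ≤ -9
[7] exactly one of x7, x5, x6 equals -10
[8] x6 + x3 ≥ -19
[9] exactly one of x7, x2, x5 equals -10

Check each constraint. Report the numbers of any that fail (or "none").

No — constraints 1 and 5 are not satisfied.

[1] x2 = -2 is outside [-8, -3]  FAIL
[2] x5² + x2² = (-10)² + (-2)² = 100 + 4 = 104  OK
[3] |-8 − (-9)| = 1  OK
[4] x7 = -2, x6 = -9; -2 > -9  OK
[5] 5x6 + 5x3 = 5(-9) + 5(-8) = -85, not -84  FAIL
[6] x2 = -2, not > 1; antecedent false, conditional vacuously true  OK
[7] x7=-2, x5=-10, x6=-9; 1 of them equals -10  OK
[8] x6 + x3 = -9 + (-8) = -17; -17 ≥ -19  OK
[9] x7=-2, x2=-2, x5=-10; 1 of them equals -10  OK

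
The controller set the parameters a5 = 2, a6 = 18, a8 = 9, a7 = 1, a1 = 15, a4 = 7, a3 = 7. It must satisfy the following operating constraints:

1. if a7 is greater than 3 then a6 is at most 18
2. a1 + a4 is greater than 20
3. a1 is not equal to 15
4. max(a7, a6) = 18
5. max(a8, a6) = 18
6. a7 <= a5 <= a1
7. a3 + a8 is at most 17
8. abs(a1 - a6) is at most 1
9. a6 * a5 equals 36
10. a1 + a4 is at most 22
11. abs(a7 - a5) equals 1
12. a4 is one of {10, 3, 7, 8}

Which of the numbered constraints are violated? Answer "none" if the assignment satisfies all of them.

1. a7 = 1, not > 3; antecedent false, conditional vacuously true  holds
2. a1 + a4 = 15 + 7 = 22; 22 > 20  holds
3. a1 = 15, but 15 is required to differ  fails
4. max(1, 18) = 18  holds
5. max(9, 18) = 18  holds
6. values 1 <= 2 <= 15  holds
7. a3 + a8 = 7 + 9 = 16; 16 ≤ 17  holds
8. abs(15 - 18) = 3; 3 > 1, exceeds bound 1  fails
9. a6 * a5 = 18 * 2 = 36  holds
10. a1 + a4 = 15 + 7 = 22; 22 ≤ 22  holds
11. abs(1 - 2) = 1  holds
12. a4 = 7 is in {10, 3, 7, 8}  holds

Violated: 3 and 8.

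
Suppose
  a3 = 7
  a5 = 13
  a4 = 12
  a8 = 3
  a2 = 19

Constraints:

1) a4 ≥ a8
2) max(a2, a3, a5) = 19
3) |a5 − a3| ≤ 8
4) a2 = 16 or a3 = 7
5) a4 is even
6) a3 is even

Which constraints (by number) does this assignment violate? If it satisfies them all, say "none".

1) a4 = 12, a8 = 3; 12 ≥ 3 — holds.
2) max(19, 7, 13) = 19 — holds.
3) |13 − 7| = 6; 6 ≤ 8 — holds.
4) a2 = 19 ≠ 16, but a3 = 7 = 7 (second disjunct) — holds.
5) a4 = 12 is even — holds.
6) a3 = 7 is odd — fails.

The assignment fails constraint 6.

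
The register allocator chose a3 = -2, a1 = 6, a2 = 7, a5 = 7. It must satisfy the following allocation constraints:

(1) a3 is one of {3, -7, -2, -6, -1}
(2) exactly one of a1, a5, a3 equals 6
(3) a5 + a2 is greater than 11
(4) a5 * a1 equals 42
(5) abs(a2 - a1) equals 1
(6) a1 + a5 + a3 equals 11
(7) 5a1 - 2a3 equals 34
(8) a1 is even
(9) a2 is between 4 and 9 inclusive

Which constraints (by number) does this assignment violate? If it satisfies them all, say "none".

Yes — all constraints hold.

(1) a3 = -2 is in {3, -7, -2, -6, -1}  holds
(2) a1=6, a5=7, a3=-2; 1 of them equals 6  holds
(3) a5 + a2 = 7 + 7 = 14; 14 > 11  holds
(4) a5 * a1 = 7 * 6 = 42  holds
(5) abs(7 - 6) = 1  holds
(6) a1 + a5 + a3 = 6 + 7 + (-2) = 11  holds
(7) 5a1 - 2a3 = 5(6) - 2(-2) = 34  holds
(8) a1 = 6 is even  holds
(9) a2 = 7 lies in [4, 9]  holds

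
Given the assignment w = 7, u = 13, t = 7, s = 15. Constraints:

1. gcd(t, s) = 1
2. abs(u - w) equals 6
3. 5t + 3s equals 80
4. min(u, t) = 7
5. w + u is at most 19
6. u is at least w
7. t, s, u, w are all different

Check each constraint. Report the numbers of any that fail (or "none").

No — constraints 5, 7 are not satisfied.

1. gcd(7, 15) = 1 — OK.
2. abs(13 - 7) = 6 — OK.
3. 5t + 3s = 5(7) + 3(15) = 80 — OK.
4. min(13, 7) = 7 — OK.
5. w + u = 7 + 13 = 20; 20 > 19, bound 19 not met — violated.
6. u = 13, w = 7; 13 ≥ 7 — OK.
7. t = w = 7, not all different — violated.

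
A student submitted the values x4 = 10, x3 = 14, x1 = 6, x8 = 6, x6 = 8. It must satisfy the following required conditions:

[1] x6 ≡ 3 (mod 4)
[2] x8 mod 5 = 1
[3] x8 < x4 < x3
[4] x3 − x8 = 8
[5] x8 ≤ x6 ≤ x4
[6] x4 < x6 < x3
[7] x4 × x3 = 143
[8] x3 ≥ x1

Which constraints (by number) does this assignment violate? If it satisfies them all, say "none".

[1] 8 mod 4 = 0, not 3 — violated.
[2] 6 mod 5 = 1 — OK.
[3] values 6 < 10 < 14 — OK.
[4] x3 − x8 = 14 − 6 = 8 — OK.
[5] values 6 ≤ 8 ≤ 10 — OK.
[6] values 10, 8, 14; x4 = 10 is not < x6 = 8 — violated.
[7] x4 × x3 = 10 × 14 = 140, not 143 — violated.
[8] x3 = 14, x1 = 6; 14 ≥ 6 — OK.

Constraints 1, 6, and 7 are violated.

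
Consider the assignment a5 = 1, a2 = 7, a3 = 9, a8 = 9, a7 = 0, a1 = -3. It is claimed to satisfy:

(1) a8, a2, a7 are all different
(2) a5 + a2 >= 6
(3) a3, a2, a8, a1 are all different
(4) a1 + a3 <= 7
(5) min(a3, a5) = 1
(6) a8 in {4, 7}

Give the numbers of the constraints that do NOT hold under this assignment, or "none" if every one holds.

(1) values 9, 7, 0 are pairwise distinct — satisfied.
(2) a5 + a2 = 1 + 7 = 8; 8 ≥ 6 — satisfied.
(3) a3 = a8 = 9, not all different — violated.
(4) a1 + a3 = -3 + 9 = 6; 6 ≤ 7 — satisfied.
(5) min(9, 1) = 1 — satisfied.
(6) a8 = 9 is not in {4, 7} — violated.

No — constraints 3, 6 are not satisfied.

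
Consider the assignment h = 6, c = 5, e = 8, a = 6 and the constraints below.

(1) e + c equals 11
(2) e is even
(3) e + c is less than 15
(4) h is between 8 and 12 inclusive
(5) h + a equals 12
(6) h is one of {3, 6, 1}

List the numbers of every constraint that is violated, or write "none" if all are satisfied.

The assignment fails constraints 1 and 4.

(1) e + c = 8 + 5 = 13, not 11  ✘
(2) e = 8 is even  ✔
(3) e + c = 8 + 5 = 13; 13 < 15  ✔
(4) h = 6 is outside [8, 12]  ✘
(5) h + a = 6 + 6 = 12  ✔
(6) h = 6 is in {3, 6, 1}  ✔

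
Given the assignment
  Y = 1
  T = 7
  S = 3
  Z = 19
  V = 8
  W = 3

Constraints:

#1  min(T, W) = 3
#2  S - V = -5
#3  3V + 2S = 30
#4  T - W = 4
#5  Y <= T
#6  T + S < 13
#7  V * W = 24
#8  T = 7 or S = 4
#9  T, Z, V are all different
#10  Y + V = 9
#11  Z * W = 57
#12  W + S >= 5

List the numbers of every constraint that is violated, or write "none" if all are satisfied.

#1 min(7, 3) = 3  ✔
#2 S - V = 3 - 8 = -5  ✔
#3 3V + 2S = 3(8) + 2(3) = 30  ✔
#4 T - W = 7 - 3 = 4  ✔
#5 Y = 1, T = 7; 1 ≤ 7  ✔
#6 T + S = 7 + 3 = 10; 10 < 13  ✔
#7 V * W = 8 * 3 = 24  ✔
#8 T = 7 = 7 (first disjunct)  ✔
#9 values 7, 19, 8 are pairwise distinct  ✔
#10 Y + V = 1 + 8 = 9  ✔
#11 Z * W = 19 * 3 = 57  ✔
#12 W + S = 3 + 3 = 6; 6 ≥ 5  ✔

The assignment satisfies every constraint.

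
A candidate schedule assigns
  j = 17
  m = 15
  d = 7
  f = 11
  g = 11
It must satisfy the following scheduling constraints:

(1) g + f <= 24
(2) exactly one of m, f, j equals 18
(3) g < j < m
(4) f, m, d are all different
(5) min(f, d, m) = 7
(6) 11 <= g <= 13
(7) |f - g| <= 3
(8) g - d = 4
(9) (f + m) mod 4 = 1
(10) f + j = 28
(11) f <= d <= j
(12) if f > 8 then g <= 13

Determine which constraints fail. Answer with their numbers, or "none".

The assignment fails constraints 2, 3, 9, and 11.

(1) g + f = 11 + 11 = 22; 22 ≤ 24 — OK.
(2) m=15, f=11, j=17; 0 of them equal 18, not exactly one — violated.
(3) values 11, 17, 15; j = 17 is not < m = 15 — violated.
(4) values 11, 15, 7 are pairwise distinct — OK.
(5) min(11, 7, 15) = 7 — OK.
(6) g = 11 lies in [11, 13] — OK.
(7) |11 - 11| = 0; 0 ≤ 3 — OK.
(8) g - d = 11 - 7 = 4 — OK.
(9) f + m = 26; 26 mod 4 = 2, not 1 — violated.
(10) f + j = 11 + 17 = 28 — OK.
(11) values 11, 7, 17; f = 11 is not <= d = 7 — violated.
(12) f = 11 > 8, so we need g ≤ 13; g = 11 ≤ 13 — OK.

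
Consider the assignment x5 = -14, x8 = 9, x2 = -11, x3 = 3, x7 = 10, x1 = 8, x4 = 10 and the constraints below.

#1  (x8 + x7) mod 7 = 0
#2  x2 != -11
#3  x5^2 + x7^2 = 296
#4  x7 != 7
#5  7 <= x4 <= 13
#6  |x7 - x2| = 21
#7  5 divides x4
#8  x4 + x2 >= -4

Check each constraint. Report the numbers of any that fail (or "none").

#1 x8 + x7 = 19; 19 mod 7 = 5, not 0 — does not hold.
#2 x2 = -11, but -11 is required to differ — does not hold.
#3 x5^2 + x7^2 = (-14)^2 + 10^2 = 196 + 100 = 296 — holds.
#4 x7 = 10, and 10 ≠ 7 — holds.
#5 x4 = 10 lies in [7, 13] — holds.
#6 |10 - (-11)| = 21 — holds.
#7 10 / 5 = 2, so 5 divides 10 — holds.
#8 x4 + x2 = 10 + (-11) = -1; -1 ≥ -4 — holds.

No — constraints 1, 2 are not satisfied.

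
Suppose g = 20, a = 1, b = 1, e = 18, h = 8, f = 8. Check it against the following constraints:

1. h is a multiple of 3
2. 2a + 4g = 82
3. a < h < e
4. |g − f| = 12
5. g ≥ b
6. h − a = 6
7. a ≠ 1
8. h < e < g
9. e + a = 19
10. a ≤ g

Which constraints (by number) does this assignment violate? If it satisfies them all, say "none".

1. 8 = 3×2 + 2, so 3 does not divide 8 — violated.
2. 2a + 4g = 2(1) + 4(20) = 82 — satisfied.
3. values 1 < 8 < 18 — satisfied.
4. |20 − 8| = 12 — satisfied.
5. g = 20, b = 1; 20 ≥ 1 — satisfied.
6. h − a = 8 − 1 = 7, not 6 — violated.
7. a = 1, but 1 is required to differ — violated.
8. values 8 < 18 < 20 — satisfied.
9. e + a = 18 + 1 = 19 — satisfied.
10. a = 1, g = 20; 1 ≤ 20 — satisfied.

Constraints 1, 6, and 7 are violated.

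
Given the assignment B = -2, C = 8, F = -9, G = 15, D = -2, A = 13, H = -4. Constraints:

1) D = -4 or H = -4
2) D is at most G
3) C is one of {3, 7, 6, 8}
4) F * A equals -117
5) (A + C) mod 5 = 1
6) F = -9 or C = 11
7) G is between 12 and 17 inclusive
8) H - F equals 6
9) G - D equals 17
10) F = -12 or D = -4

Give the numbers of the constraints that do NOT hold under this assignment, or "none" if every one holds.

Violated: 8, 10.

1) D = -2 ≠ -4, but H = -4 = -4 (second disjunct) — OK.
2) D = -2, G = 15; -2 ≤ 15 — OK.
3) C = 8 is in {3, 7, 6, 8} — OK.
4) F * A = -9 * 13 = -117 — OK.
5) A + C = 21; 21 mod 5 = 1 — OK.
6) F = -9 = -9 (first disjunct) — OK.
7) G = 15 lies in [12, 17] — OK.
8) H - F = -4 - (-9) = 5, not 6 — violated.
9) G - D = 15 - (-2) = 17 — OK.
10) F = -9 ≠ -12 and D = -2 ≠ -4; both disjuncts false — violated.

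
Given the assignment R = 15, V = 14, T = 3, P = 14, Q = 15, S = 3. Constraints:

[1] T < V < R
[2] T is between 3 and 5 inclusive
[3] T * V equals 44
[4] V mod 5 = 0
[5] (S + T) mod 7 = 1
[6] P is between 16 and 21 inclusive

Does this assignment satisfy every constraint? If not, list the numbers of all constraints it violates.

The assignment fails constraints 3, 4, 5, and 6.

[1] values 3 < 14 < 15 — holds.
[2] T = 3 lies in [3, 5] — holds.
[3] T * V = 3 * 14 = 42, not 44 — fails.
[4] 14 mod 5 = 4, not 0 — fails.
[5] S + T = 6; 6 mod 7 = 6, not 1 — fails.
[6] P = 14 is outside [16, 21] — fails.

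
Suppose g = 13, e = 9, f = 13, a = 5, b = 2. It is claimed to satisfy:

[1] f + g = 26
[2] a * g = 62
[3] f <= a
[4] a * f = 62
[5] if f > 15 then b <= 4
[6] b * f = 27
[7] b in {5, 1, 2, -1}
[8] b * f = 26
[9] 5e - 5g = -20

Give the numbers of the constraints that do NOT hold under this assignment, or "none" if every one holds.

[1] f + g = 13 + 13 = 26  holds
[2] a * g = 5 * 13 = 65, not 62  fails
[3] f = 13, a = 5; 13 > 5 (want ≤)  fails
[4] a * f = 5 * 13 = 65, not 62  fails
[5] f = 13, not > 15; antecedent false, conditional vacuously true  holds
[6] b * f = 2 * 13 = 26, not 27  fails
[7] b = 2 is in {5, 1, 2, -1}  holds
[8] b * f = 2 * 13 = 26  holds
[9] 5e - 5g = 5(9) - 5(13) = -20  holds

Constraints 2, 3, 4, 6 do not hold.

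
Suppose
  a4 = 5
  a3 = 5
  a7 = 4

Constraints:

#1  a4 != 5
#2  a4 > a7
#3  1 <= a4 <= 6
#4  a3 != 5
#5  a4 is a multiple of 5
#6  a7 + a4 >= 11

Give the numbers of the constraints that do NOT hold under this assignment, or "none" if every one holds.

#1 a4 = 5, but 5 is required to differ  false
#2 a4 = 5, a7 = 4; 5 > 4  true
#3 a4 = 5 lies in [1, 6]  true
#4 a3 = 5, but 5 is required to differ  false
#5 5 / 5 = 1, so 5 divides 5  true
#6 a7 + a4 = 4 + 5 = 9; 9 < 11, bound 11 not met  false

Constraints 1, 4, 6 do not hold.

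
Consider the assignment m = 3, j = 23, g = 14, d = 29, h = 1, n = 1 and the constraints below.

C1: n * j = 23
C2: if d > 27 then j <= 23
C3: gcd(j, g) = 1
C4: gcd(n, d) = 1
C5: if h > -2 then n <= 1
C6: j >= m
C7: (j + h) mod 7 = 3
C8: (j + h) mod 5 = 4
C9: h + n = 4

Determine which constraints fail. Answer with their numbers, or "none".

C1: n * j = 1 * 23 = 23 — satisfied.
C2: d = 29 > 27, so we need j ≤ 23; j = 23 ≤ 23 — satisfied.
C3: gcd(23, 14) = 1 — satisfied.
C4: gcd(1, 29) = 1 — satisfied.
C5: h = 1 > -2, so we need n ≤ 1; n = 1 ≤ 1 — satisfied.
C6: j = 23, m = 3; 23 ≥ 3 — satisfied.
C7: j + h = 24; 24 mod 7 = 3 — satisfied.
C8: j + h = 24; 24 mod 5 = 4 — satisfied.
C9: h + n = 1 + 1 = 2, not 4 — violated.

No — constraint 9 is not satisfied.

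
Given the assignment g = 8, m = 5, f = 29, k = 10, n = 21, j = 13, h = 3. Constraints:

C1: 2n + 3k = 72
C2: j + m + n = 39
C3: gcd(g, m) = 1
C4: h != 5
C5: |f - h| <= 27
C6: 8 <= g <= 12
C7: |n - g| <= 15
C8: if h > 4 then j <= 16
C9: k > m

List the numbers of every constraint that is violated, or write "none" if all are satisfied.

All constraints are satisfied.

C1: 2n + 3k = 2(21) + 3(10) = 72  ✔
C2: j + m + n = 13 + 5 + 21 = 39  ✔
C3: gcd(8, 5) = 1  ✔
C4: h = 3, and 3 ≠ 5  ✔
C5: |29 - 3| = 26; 26 ≤ 27  ✔
C6: g = 8 lies in [8, 12]  ✔
C7: |21 - 8| = 13; 13 ≤ 15  ✔
C8: h = 3, not > 4; antecedent false, conditional vacuously true  ✔
C9: k = 10, m = 5; 10 > 5  ✔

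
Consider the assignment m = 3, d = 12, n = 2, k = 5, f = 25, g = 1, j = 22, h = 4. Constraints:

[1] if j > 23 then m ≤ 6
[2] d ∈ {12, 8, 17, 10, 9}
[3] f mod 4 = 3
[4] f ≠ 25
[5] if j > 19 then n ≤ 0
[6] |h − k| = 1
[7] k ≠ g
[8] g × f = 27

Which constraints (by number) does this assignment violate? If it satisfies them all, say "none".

Constraints 3, 4, 5, 8 are violated.

[1] j = 22, not > 23; antecedent false, conditional vacuously true — holds.
[2] d = 12 is in {12, 8, 17, 10, 9} — holds.
[3] 25 mod 4 = 1, not 3 — does not hold.
[4] f = 25, but 25 is required to differ — does not hold.
[5] j = 22 > 19, so we need n ≤ 0; but n = 2 > 0 — does not hold.
[6] |4 − 5| = 1 — holds.
[7] k = 5, g = 1; distinct — holds.
[8] g × f = 1 × 25 = 25, not 27 — does not hold.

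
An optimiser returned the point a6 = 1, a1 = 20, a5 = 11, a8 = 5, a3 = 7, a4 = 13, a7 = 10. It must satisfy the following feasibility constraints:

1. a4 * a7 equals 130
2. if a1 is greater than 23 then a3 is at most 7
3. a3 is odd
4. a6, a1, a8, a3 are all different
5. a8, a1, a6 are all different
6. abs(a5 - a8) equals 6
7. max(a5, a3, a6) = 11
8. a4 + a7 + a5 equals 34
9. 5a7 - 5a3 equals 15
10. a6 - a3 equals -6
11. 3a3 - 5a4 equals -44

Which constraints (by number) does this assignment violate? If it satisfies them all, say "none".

Yes — all constraints hold.

1. a4 * a7 = 13 * 10 = 130  yes
2. a1 = 20, not > 23; antecedent false, conditional vacuously true  yes
3. a3 = 7 is odd  yes
4. values 1, 20, 5, 7 are pairwise distinct  yes
5. values 5, 20, 1 are pairwise distinct  yes
6. abs(11 - 5) = 6  yes
7. max(11, 7, 1) = 11  yes
8. a4 + a7 + a5 = 13 + 10 + 11 = 34  yes
9. 5a7 - 5a3 = 5(10) - 5(7) = 15  yes
10. a6 - a3 = 1 - 7 = -6  yes
11. 3a3 - 5a4 = 3(7) - 5(13) = -44  yes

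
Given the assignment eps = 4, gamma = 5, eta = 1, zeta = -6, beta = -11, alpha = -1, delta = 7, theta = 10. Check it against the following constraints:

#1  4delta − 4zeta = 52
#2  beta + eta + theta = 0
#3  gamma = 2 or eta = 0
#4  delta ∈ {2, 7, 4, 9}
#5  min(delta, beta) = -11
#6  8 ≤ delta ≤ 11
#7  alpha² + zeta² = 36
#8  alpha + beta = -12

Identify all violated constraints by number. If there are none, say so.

Constraints 3, 6, 7 are violated.

#1 4delta − 4zeta = 4(7) − 4(-6) = 52  ✓
#2 beta + eta + theta = -11 + 1 + 10 = 0  ✓
#3 gamma = 5 ≠ 2 and eta = 1 ≠ 0; both disjuncts false  ✗
#4 delta = 7 is in {2, 7, 4, 9}  ✓
#5 min(7, -11) = -11  ✓
#6 delta = 7 is outside [8, 11]  ✗
#7 alpha² + zeta² = (-1)² + (-6)² = 1 + 36 = 37, not 36  ✗
#8 alpha + beta = -1 + (-11) = -12  ✓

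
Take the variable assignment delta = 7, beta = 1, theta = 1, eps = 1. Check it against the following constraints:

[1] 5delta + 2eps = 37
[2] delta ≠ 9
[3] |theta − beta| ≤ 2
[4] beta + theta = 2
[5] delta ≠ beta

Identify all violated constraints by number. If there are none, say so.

[1] 5delta + 2eps = 5(7) + 2(1) = 37 — satisfied.
[2] delta = 7, and 7 ≠ 9 — satisfied.
[3] |1 − 1| = 0; 0 ≤ 2 — satisfied.
[4] beta + theta = 1 + 1 = 2 — satisfied.
[5] delta = 7, beta = 1; distinct — satisfied.

The assignment satisfies every constraint.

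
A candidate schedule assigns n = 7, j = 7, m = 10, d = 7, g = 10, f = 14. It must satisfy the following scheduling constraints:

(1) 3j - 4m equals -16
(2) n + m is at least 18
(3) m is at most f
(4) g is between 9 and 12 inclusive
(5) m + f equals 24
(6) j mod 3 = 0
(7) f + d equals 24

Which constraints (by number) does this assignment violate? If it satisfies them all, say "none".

(1) 3j - 4m = 3(7) - 4(10) = -19, not -16 — violated.
(2) n + m = 7 + 10 = 17; 17 < 18, bound 18 not met — violated.
(3) m = 10, f = 14; 10 ≤ 14 — OK.
(4) g = 10 lies in [9, 12] — OK.
(5) m + f = 10 + 14 = 24 — OK.
(6) 7 mod 3 = 1, not 0 — violated.
(7) f + d = 14 + 7 = 21, not 24 — violated.

Constraints 1, 2, 6, 7 do not hold.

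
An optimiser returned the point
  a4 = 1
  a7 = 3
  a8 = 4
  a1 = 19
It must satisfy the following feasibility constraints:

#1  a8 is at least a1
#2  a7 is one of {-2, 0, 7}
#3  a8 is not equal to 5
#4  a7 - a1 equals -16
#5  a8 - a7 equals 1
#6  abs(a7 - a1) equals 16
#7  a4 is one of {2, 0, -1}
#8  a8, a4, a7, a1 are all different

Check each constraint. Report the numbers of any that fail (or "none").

#1 a8 = 4, a1 = 19; 4 < 19 (want ≥)  no
#2 a7 = 3 is not in {-2, 0, 7}  no
#3 a8 = 4, and 4 ≠ 5  yes
#4 a7 - a1 = 3 - 19 = -16  yes
#5 a8 - a7 = 4 - 3 = 1  yes
#6 abs(3 - 19) = 16  yes
#7 a4 = 1 is not in {2, 0, -1}  no
#8 values 4, 1, 3, 19 are pairwise distinct  yes

Violated: 1, 2, and 7.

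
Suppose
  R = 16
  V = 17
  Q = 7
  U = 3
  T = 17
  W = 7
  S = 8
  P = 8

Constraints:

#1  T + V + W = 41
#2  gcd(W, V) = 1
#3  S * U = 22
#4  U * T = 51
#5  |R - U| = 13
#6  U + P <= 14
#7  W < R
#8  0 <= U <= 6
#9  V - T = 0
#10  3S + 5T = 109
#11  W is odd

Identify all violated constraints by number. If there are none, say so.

#1 T + V + W = 17 + 17 + 7 = 41  holds
#2 gcd(7, 17) = 1  holds
#3 S * U = 8 * 3 = 24, not 22  fails
#4 U * T = 3 * 17 = 51  holds
#5 |16 - 3| = 13  holds
#6 U + P = 3 + 8 = 11; 11 ≤ 14  holds
#7 W = 7, R = 16; 7 < 16  holds
#8 U = 3 lies in [0, 6]  holds
#9 V - T = 17 - 17 = 0  holds
#10 3S + 5T = 3(8) + 5(17) = 109  holds
#11 W = 7 is odd  holds

No — constraint 3 is not satisfied.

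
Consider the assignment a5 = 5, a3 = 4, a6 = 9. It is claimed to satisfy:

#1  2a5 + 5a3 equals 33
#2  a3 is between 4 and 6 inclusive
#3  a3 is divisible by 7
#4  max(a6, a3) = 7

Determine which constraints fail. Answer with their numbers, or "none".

#1 2a5 + 5a3 = 2(5) + 5(4) = 30, not 33 — violated.
#2 a3 = 4 lies in [4, 6] — OK.
#3 4 = 7*0 + 4, so 7 does not divide 4 — violated.
#4 max(9, 4) = 9, not 7 — violated.

No — constraints 1, 3, 4 are not satisfied.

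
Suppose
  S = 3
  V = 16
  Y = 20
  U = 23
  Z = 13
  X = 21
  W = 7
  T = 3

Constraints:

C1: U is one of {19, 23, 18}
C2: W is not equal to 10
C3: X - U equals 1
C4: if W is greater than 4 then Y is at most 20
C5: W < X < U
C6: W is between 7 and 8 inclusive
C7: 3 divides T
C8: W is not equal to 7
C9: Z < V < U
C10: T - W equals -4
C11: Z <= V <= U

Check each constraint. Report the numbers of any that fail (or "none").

C1: U = 23 is in {19, 23, 18} — holds.
C2: W = 7, and 7 ≠ 10 — holds.
C3: X - U = 21 - 23 = -2, not 1 — does not hold.
C4: W = 7 > 4, so we need Y ≤ 20; Y = 20 ≤ 20 — holds.
C5: values 7 < 21 < 23 — holds.
C6: W = 7 lies in [7, 8] — holds.
C7: 3 / 3 = 1, so 3 divides 3 — holds.
C8: W = 7, but 7 is required to differ — does not hold.
C9: values 13 < 16 < 23 — holds.
C10: T - W = 3 - 7 = -4 — holds.
C11: values 13 <= 16 <= 23 — holds.

Constraints 3, 8 are violated.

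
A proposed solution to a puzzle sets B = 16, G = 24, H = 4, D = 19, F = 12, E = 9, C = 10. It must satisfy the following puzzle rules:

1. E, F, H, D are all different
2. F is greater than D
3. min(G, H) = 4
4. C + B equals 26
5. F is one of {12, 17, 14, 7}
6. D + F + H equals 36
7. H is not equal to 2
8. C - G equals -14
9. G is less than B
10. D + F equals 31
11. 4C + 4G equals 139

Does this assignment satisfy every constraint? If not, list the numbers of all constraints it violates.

Constraints 2, 6, 9, 11 are violated.

1. values 9, 12, 4, 19 are pairwise distinct  holds
2. F = 12, D = 19; 12 ≤ 19 (want >)  fails
3. min(24, 4) = 4  holds
4. C + B = 10 + 16 = 26  holds
5. F = 12 is in {12, 17, 14, 7}  holds
6. D + F + H = 19 + 12 + 4 = 35, not 36  fails
7. H = 4, and 4 ≠ 2  holds
8. C - G = 10 - 24 = -14  holds
9. G = 24, B = 16; 24 ≥ 16 (want <)  fails
10. D + F = 19 + 12 = 31  holds
11. 4C + 4G = 4(10) + 4(24) = 136, not 139  fails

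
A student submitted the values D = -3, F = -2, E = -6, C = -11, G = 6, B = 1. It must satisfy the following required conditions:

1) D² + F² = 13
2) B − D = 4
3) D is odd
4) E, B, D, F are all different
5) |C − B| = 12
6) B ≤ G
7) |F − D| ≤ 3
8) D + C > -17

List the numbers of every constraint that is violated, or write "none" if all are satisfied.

No violations.

1) D² + F² = (-3)² + (-2)² = 9 + 4 = 13 — satisfied.
2) B − D = 1 − (-3) = 4 — satisfied.
3) D = -3 is odd — satisfied.
4) values -6, 1, -3, -2 are pairwise distinct — satisfied.
5) |-11 − 1| = 12 — satisfied.
6) B = 1, G = 6; 1 ≤ 6 — satisfied.
7) |-2 − (-3)| = 1; 1 ≤ 3 — satisfied.
8) D + C = -3 + (-11) = -14; -14 > -17 — satisfied.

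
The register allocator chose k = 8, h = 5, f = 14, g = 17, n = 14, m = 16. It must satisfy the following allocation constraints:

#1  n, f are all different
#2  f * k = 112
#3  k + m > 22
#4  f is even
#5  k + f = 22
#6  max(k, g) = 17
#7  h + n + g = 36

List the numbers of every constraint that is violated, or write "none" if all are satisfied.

Violated: 1.

#1 n = f = 14, not all different  fails
#2 f * k = 14 * 8 = 112  holds
#3 k + m = 8 + 16 = 24; 24 > 22  holds
#4 f = 14 is even  holds
#5 k + f = 8 + 14 = 22  holds
#6 max(8, 17) = 17  holds
#7 h + n + g = 5 + 14 + 17 = 36  holds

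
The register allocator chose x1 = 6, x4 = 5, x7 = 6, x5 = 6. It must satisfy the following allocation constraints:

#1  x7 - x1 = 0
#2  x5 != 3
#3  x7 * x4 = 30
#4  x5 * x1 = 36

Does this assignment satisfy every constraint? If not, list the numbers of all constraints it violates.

Yes — all constraints hold.

#1 x7 - x1 = 6 - 6 = 0  OK
#2 x5 = 6, and 6 ≠ 3  OK
#3 x7 * x4 = 6 * 5 = 30  OK
#4 x5 * x1 = 6 * 6 = 36  OK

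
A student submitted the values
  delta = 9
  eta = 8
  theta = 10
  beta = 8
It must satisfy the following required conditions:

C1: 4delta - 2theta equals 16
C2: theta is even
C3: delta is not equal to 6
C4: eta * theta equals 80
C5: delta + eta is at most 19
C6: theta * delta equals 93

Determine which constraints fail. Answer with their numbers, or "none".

Constraint 6 does not hold.

C1: 4delta - 2theta = 4(9) - 2(10) = 16  OK
C2: theta = 10 is even  OK
C3: delta = 9, and 9 ≠ 6  OK
C4: eta * theta = 8 * 10 = 80  OK
C5: delta + eta = 9 + 8 = 17; 17 ≤ 19  OK
C6: theta * delta = 10 * 9 = 90, not 93  FAIL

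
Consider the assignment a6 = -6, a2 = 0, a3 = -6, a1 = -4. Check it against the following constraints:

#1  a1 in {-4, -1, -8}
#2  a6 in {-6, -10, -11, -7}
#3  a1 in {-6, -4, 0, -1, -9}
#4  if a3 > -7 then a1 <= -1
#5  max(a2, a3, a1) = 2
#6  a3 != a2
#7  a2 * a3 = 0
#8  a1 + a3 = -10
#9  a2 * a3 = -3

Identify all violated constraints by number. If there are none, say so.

#1 a1 = -4 is in {-4, -1, -8}  holds
#2 a6 = -6 is in {-6, -10, -11, -7}  holds
#3 a1 = -4 is in {-6, -4, 0, -1, -9}  holds
#4 a3 = -6 > -7, so we need a1 ≤ -1; a1 = -4 ≤ -1  holds
#5 max(0, -6, -4) = 0, not 2  fails
#6 a3 = -6, a2 = 0; distinct  holds
#7 a2 * a3 = 0 * (-6) = 0  holds
#8 a1 + a3 = -4 + (-6) = -10  holds
#9 a2 * a3 = 0 * (-6) = 0, not -3  fails

The assignment fails constraints 5, 9.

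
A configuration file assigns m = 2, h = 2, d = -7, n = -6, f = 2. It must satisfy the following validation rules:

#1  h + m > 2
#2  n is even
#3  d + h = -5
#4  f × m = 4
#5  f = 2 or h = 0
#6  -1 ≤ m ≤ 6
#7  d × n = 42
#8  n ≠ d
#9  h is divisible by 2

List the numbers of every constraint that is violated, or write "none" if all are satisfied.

None — every constraint holds.

#1 h + m = 2 + 2 = 4; 4 > 2 — satisfied.
#2 n = -6 is even — satisfied.
#3 d + h = -7 + 2 = -5 — satisfied.
#4 f × m = 2 × 2 = 4 — satisfied.
#5 f = 2 = 2 (first disjunct) — satisfied.
#6 m = 2 lies in [-1, 6] — satisfied.
#7 d × n = -7 × (-6) = 42 — satisfied.
#8 n = -6, d = -7; distinct — satisfied.
#9 2 / 2 = 1, so 2 divides 2 — satisfied.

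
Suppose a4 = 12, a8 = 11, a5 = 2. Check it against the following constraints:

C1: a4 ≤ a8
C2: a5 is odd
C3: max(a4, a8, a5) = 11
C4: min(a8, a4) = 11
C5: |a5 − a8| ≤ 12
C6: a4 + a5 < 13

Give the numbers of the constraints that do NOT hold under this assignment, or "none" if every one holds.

C1: a4 = 12, a8 = 11; 12 > 11 (want ≤)  fails
C2: a5 = 2 is even  fails
C3: max(12, 11, 2) = 12, not 11  fails
C4: min(11, 12) = 11  holds
C5: |2 − 11| = 9; 9 ≤ 12  holds
C6: a4 + a5 = 12 + 2 = 14; 14 ≥ 13, bound 13 not met  fails

No — constraints 1, 2, 3, and 6 are not satisfied.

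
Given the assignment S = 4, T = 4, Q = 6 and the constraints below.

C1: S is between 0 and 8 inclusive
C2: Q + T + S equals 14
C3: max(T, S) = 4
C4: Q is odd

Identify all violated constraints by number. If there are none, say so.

C1: S = 4 lies in [0, 8]  true
C2: Q + T + S = 6 + 4 + 4 = 14  true
C3: max(4, 4) = 4  true
C4: Q = 6 is even  false

The assignment fails constraint 4.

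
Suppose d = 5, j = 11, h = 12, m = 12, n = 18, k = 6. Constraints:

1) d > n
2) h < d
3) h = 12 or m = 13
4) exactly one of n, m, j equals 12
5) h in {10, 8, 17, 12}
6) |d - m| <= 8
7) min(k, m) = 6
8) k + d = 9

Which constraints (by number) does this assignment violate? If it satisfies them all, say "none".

1) d = 5, n = 18; 5 ≤ 18 (want >)  no
2) h = 12, d = 5; 12 ≥ 5 (want <)  no
3) h = 12 = 12 (first disjunct)  yes
4) n=18, m=12, j=11; 1 of them equals 12  yes
5) h = 12 is in {10, 8, 17, 12}  yes
6) |5 - 12| = 7; 7 ≤ 8  yes
7) min(6, 12) = 6  yes
8) k + d = 6 + 5 = 11, not 9  no

Constraints 1, 2, and 8 do not hold.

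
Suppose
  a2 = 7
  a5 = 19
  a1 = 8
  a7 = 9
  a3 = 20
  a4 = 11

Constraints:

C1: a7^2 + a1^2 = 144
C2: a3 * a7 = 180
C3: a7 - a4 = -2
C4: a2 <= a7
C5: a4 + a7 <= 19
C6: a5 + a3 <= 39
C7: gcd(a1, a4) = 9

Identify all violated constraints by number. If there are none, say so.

C1: a7^2 + a1^2 = 9^2 + 8^2 = 81 + 64 = 145, not 144 — violated.
C2: a3 * a7 = 20 * 9 = 180 — OK.
C3: a7 - a4 = 9 - 11 = -2 — OK.
C4: a2 = 7, a7 = 9; 7 ≤ 9 — OK.
C5: a4 + a7 = 11 + 9 = 20; 20 > 19, bound 19 not met — violated.
C6: a5 + a3 = 19 + 20 = 39; 39 ≤ 39 — OK.
C7: gcd(8, 11) = 1, not 9 — violated.

The assignment fails constraints 1, 5, and 7.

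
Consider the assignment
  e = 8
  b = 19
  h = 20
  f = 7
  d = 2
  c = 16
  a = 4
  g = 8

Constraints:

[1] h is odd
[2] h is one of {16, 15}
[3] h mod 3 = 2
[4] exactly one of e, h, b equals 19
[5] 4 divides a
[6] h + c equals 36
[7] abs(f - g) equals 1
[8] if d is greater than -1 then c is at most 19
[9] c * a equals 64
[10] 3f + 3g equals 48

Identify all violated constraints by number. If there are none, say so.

[1] h = 20 is even — does not hold.
[2] h = 20 is not in {16, 15} — does not hold.
[3] 20 mod 3 = 2 — holds.
[4] e=8, h=20, b=19; 1 of them equals 19 — holds.
[5] 4 / 4 = 1, so 4 divides 4 — holds.
[6] h + c = 20 + 16 = 36 — holds.
[7] abs(7 - 8) = 1 — holds.
[8] d = 2 > -1, so we need c ≤ 19; c = 16 ≤ 19 — holds.
[9] c * a = 16 * 4 = 64 — holds.
[10] 3f + 3g = 3(7) + 3(8) = 45, not 48 — does not hold.

Violated: 1, 2, and 10.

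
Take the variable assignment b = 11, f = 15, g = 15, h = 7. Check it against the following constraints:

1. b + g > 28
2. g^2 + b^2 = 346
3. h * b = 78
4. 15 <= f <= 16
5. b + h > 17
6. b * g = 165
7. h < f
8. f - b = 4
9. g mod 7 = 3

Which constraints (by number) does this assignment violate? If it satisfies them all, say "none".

Constraints 1, 3, 9 are violated.

1. b + g = 11 + 15 = 26; 26 ≤ 28, bound 28 not met — violated.
2. g^2 + b^2 = 15^2 + 11^2 = 225 + 121 = 346 — satisfied.
3. h * b = 7 * 11 = 77, not 78 — violated.
4. f = 15 lies in [15, 16] — satisfied.
5. b + h = 11 + 7 = 18; 18 > 17 — satisfied.
6. b * g = 11 * 15 = 165 — satisfied.
7. h = 7, f = 15; 7 < 15 — satisfied.
8. f - b = 15 - 11 = 4 — satisfied.
9. 15 mod 7 = 1, not 3 — violated.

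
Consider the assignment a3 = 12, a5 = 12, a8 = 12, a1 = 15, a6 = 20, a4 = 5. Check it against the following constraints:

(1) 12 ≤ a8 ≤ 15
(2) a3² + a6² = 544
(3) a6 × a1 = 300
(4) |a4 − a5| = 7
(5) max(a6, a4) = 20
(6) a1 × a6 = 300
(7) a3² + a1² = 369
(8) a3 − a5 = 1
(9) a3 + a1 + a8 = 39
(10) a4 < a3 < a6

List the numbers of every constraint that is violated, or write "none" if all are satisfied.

Constraint 8 is violated.

(1) a8 = 12 lies in [12, 15]  true
(2) a3² + a6² = 12² + 20² = 144 + 400 = 544  true
(3) a6 × a1 = 20 × 15 = 300  true
(4) |5 − 12| = 7  true
(5) max(20, 5) = 20  true
(6) a1 × a6 = 15 × 20 = 300  true
(7) a3² + a1² = 12² + 15² = 144 + 225 = 369  true
(8) a3 − a5 = 12 − 12 = 0, not 1  false
(9) a3 + a1 + a8 = 12 + 15 + 12 = 39  true
(10) values 5 < 12 < 20  true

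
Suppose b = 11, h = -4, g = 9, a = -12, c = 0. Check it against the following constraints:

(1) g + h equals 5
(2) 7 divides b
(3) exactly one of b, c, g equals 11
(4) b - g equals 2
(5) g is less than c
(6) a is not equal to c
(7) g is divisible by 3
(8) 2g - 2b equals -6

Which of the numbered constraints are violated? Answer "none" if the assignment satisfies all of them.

The assignment fails constraints 2, 5, and 8.

(1) g + h = 9 + (-4) = 5 — holds.
(2) 11 = 7*1 + 4, so 7 does not divide 11 — does not hold.
(3) b=11, c=0, g=9; 1 of them equals 11 — holds.
(4) b - g = 11 - 9 = 2 — holds.
(5) g = 9, c = 0; 9 ≥ 0 (want <) — does not hold.
(6) a = -12, c = 0; distinct — holds.
(7) 9 / 3 = 3, so 3 divides 9 — holds.
(8) 2g - 2b = 2(9) - 2(11) = -4, not -6 — does not hold.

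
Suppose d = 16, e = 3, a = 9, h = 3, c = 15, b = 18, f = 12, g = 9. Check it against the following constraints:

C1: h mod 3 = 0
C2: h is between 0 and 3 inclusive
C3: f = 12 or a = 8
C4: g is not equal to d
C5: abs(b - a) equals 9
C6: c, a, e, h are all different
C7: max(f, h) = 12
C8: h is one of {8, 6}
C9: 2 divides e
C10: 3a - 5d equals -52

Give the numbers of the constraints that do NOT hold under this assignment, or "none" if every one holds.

Constraints 6, 8, 9, and 10 do not hold.

C1: 3 mod 3 = 0  ✓
C2: h = 3 lies in [0, 3]  ✓
C3: f = 12 = 12 (first disjunct)  ✓
C4: g = 9, d = 16; distinct  ✓
C5: abs(18 - 9) = 9  ✓
C6: e = h = 3, not all different  ✗
C7: max(12, 3) = 12  ✓
C8: h = 3 is not in {8, 6}  ✗
C9: 3 = 2*1 + 1, so 2 does not divide 3  ✗
C10: 3a - 5d = 3(9) - 5(16) = -53, not -52  ✗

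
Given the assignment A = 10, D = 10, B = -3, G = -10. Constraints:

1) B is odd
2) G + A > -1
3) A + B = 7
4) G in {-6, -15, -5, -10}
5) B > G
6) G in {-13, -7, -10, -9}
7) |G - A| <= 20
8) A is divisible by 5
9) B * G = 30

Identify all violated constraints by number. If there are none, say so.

The assignment satisfies every constraint.

1) B = -3 is odd — OK.
2) G + A = -10 + 10 = 0; 0 > -1 — OK.
3) A + B = 10 + (-3) = 7 — OK.
4) G = -10 is in {-6, -15, -5, -10} — OK.
5) B = -3, G = -10; -3 > -10 — OK.
6) G = -10 is in {-13, -7, -10, -9} — OK.
7) |-10 - 10| = 20; 20 ≤ 20 — OK.
8) 10 / 5 = 2, so 5 divides 10 — OK.
9) B * G = -3 * (-10) = 30 — OK.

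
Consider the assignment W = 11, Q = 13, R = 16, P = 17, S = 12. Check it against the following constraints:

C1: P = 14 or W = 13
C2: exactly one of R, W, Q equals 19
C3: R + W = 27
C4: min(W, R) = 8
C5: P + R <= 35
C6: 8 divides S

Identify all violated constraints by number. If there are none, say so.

Violated: 1, 2, 4, 6.

C1: P = 17 ≠ 14 and W = 11 ≠ 13; both disjuncts false  no
C2: R=16, W=11, Q=13; 0 of them equal 19, not exactly one  no
C3: R + W = 16 + 11 = 27  yes
C4: min(11, 16) = 11, not 8  no
C5: P + R = 17 + 16 = 33; 33 ≤ 35  yes
C6: 12 = 8*1 + 4, so 8 does not divide 12  no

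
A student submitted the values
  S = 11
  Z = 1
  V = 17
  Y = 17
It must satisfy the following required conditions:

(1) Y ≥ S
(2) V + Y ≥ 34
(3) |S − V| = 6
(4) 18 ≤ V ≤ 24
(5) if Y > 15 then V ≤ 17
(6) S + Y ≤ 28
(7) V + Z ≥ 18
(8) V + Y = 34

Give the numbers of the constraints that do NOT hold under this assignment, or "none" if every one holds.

(1) Y = 17, S = 11; 17 ≥ 11 — OK.
(2) V + Y = 17 + 17 = 34; 34 ≥ 34 — OK.
(3) |11 − 17| = 6 — OK.
(4) V = 17 is outside [18, 24] — violated.
(5) Y = 17 > 15, so we need V ≤ 17; V = 17 ≤ 17 — OK.
(6) S + Y = 11 + 17 = 28; 28 ≤ 28 — OK.
(7) V + Z = 17 + 1 = 18; 18 ≥ 18 — OK.
(8) V + Y = 17 + 17 = 34 — OK.

Constraint 4 does not hold.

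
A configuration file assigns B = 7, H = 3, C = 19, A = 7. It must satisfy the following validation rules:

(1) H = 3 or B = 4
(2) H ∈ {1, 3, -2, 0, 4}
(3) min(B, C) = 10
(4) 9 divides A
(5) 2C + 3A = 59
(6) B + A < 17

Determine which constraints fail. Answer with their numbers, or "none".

Constraints 3, 4 are violated.

(1) H = 3 = 3 (first disjunct) — holds.
(2) H = 3 is in {1, 3, -2, 0, 4} — holds.
(3) min(7, 19) = 7, not 10 — does not hold.
(4) 7 = 9×0 + 7, so 9 does not divide 7 — does not hold.
(5) 2C + 3A = 2(19) + 3(7) = 59 — holds.
(6) B + A = 7 + 7 = 14; 14 < 17 — holds.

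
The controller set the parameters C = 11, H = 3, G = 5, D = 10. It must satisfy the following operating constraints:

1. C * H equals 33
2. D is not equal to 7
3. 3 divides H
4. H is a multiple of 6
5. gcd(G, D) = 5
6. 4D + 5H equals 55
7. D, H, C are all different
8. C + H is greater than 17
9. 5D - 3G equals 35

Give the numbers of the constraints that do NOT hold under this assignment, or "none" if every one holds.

1. C * H = 11 * 3 = 33 — satisfied.
2. D = 10, and 10 ≠ 7 — satisfied.
3. 3 / 3 = 1, so 3 divides 3 — satisfied.
4. 3 = 6*0 + 3, so 6 does not divide 3 — violated.
5. gcd(5, 10) = 5 — satisfied.
6. 4D + 5H = 4(10) + 5(3) = 55 — satisfied.
7. values 10, 3, 11 are pairwise distinct — satisfied.
8. C + H = 11 + 3 = 14; 14 ≤ 17, bound 17 not met — violated.
9. 5D - 3G = 5(10) - 3(5) = 35 — satisfied.

The assignment fails constraints 4 and 8.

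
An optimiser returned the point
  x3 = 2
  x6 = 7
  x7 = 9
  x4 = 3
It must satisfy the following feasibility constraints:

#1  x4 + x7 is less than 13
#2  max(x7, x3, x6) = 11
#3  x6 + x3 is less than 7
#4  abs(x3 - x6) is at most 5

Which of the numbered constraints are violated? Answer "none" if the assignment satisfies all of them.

#1 x4 + x7 = 3 + 9 = 12; 12 < 13  ✔
#2 max(9, 2, 7) = 9, not 11  ✘
#3 x6 + x3 = 7 + 2 = 9; 9 ≥ 7, bound 7 not met  ✘
#4 abs(2 - 7) = 5; 5 ≤ 5  ✔

Violated: 2 and 3.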